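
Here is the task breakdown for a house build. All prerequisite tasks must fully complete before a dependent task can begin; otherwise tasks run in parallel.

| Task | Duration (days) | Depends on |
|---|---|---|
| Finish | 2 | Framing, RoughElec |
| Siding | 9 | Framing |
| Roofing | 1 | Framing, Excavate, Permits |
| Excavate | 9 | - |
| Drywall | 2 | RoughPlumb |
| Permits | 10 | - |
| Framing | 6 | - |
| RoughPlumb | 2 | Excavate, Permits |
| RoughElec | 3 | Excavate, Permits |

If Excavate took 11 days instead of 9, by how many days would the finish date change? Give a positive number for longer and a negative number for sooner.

Critical path before the change: Permits→RoughElec→Finish = 10+3+2 = 15 giving 15 days.
Excavate is off the critical path — its longest chain is 14 days, giving 1 of slack.
Now Excavate→RoughElec→Finish = 11+3+2 = 16 is longest, so the finish becomes 16 days.
Change in finish: 16 − 15 = +1 days.

1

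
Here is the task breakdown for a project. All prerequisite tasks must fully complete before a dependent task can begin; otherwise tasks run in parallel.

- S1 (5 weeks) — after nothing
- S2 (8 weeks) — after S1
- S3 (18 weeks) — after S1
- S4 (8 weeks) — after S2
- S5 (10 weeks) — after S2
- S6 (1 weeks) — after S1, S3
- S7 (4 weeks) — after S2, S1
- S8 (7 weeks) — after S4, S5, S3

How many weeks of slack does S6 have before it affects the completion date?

6

S1→S2→S5→S8 = 5+8+10+7 = 30 sets the makespan at 30 weeks.
S6 finishes as early as 24 and must finish by 30.
Float = 30 − 24 = 6.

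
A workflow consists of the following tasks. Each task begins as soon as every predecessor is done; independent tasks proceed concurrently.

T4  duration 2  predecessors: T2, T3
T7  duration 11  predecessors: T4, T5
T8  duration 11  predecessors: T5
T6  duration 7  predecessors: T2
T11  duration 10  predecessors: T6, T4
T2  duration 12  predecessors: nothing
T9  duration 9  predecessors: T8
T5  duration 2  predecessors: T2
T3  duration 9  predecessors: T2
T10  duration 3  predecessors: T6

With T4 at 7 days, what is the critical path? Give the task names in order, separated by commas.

T2, T3, T4, T7

Critical path before the change: T2→T3→T4→T7 = 12+9+2+11 = 34 giving 34 days.
Since T4 is critical, the +5 change carries straight to that chain (now 39 days).
That remains the longest chain; total 39 days.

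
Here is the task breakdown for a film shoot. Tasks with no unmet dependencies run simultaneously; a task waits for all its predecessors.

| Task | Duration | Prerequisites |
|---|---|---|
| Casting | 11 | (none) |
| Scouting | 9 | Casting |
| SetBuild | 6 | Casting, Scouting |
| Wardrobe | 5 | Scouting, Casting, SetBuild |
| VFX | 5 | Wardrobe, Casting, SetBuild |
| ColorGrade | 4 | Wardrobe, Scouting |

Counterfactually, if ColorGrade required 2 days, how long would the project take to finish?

36

As given, the longest chain is Casting→Scouting→SetBuild→Wardrobe→VFX = 11+9+6+5+5 = 36, so the finish is 36 days.
ColorGrade has 1 day of float (longest path through it is 35).
No other chain overtakes it, so the finish is 36 days.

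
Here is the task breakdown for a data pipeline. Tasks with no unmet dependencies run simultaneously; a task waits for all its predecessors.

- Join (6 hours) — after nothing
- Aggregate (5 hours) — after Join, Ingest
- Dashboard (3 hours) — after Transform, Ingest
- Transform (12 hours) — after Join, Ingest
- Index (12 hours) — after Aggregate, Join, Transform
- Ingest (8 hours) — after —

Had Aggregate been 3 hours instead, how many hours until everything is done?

Critical path before the change: Ingest→Transform→Index = 8+12+12 = 32 giving 32 hours.
Aggregate is off the critical path — its longest chain is 25 hours, giving 7 of slack.
That remains the longest chain; total 32 hours.

32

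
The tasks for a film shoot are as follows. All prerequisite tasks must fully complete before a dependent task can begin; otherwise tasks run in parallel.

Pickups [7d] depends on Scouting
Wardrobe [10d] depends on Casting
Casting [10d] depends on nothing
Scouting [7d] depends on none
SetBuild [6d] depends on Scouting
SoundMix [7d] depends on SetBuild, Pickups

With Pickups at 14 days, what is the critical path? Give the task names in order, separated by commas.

Scouting, Pickups, SoundMix

Actual critical path: Scouting→Pickups→SoundMix = 7+7+7 = 21 ⇒ 21 days.
Pickups lies on that path, so at 14 days the path becomes 28 days.
The critical path is still Scouting→Pickups→SoundMix; finish is now 28 days.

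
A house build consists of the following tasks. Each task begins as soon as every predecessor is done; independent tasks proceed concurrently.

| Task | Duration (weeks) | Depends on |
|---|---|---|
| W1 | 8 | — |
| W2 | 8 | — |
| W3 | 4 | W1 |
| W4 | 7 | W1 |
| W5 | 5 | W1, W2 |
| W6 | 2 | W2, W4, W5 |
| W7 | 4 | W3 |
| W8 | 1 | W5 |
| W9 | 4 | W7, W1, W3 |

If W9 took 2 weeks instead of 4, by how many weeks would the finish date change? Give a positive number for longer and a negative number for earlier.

-2

As given, the longest chain is W1→W3→W7→W9 = 8+4+4+4 = 20, so the finish is 20 weeks.
W9 lies on that path, so at 2 weeks the path becomes 18 weeks.
That remains the longest chain; total 18 weeks.
Change in finish: 18 − 20 = -2 weeks.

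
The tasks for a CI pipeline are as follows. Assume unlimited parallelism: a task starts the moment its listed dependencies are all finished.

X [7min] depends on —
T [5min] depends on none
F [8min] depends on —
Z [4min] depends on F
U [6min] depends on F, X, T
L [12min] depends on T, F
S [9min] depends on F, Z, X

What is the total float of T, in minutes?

4

F→Z→S = 8+4+9 = 21 sets the makespan at 21 minutes.
T finishes as early as 5 and must finish by 9.
So T can slip 9 − 5 = 4 minutes.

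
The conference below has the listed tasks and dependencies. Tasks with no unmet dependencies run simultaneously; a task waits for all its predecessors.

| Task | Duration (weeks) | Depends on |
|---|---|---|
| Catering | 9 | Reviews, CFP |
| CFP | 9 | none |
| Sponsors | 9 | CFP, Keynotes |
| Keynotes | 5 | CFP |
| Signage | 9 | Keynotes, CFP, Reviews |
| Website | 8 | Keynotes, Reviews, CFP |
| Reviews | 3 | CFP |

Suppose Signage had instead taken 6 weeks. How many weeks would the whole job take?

23

Baseline: CFP→Keynotes→Signage = 9+5+9 = 23 → 23 weeks.
Signage lies on that path, so at 6 weeks the path becomes 20 weeks.
Now CFP→Keynotes→Sponsors = 9+5+9 = 23 is longest, so the finish becomes 23 weeks.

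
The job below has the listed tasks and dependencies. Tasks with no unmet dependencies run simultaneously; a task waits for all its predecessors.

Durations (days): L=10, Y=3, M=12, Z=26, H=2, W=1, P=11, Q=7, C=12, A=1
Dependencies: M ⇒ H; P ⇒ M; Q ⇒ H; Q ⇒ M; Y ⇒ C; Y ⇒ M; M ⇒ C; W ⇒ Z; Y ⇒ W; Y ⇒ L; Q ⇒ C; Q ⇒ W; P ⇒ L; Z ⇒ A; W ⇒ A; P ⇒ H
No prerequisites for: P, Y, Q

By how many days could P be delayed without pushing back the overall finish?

0

The longest chain is P→M→C = 11+12+12 = 35; overall finish 35 days.
P finishes as early as 11 and must finish by 11.
Float = 35 − 35 = 0.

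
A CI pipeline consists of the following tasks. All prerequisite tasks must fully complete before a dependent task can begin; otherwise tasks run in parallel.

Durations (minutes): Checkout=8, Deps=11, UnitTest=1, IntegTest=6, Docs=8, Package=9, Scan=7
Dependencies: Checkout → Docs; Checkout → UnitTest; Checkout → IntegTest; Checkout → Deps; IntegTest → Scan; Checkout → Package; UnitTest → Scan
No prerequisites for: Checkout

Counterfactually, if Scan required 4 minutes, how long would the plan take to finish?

Baseline: Checkout→IntegTest→Scan = 8+6+7 = 21 → 21 minutes.
Scan is on the critical path; changing it to 4 makes that path 18 minutes.
New critical path: Checkout→Deps = 8+11 = 19 ⇒ 19 minutes.

19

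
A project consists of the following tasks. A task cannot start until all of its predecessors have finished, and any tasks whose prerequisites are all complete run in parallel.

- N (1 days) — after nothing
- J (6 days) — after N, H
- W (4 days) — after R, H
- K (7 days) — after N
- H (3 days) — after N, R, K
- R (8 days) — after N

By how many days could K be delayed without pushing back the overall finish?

1

N→R→H→J = 1+8+3+6 = 18 sets the makespan at 18 days.
K finishes as early as 8 and must finish by 9.
Float = 18 − 17 = 1.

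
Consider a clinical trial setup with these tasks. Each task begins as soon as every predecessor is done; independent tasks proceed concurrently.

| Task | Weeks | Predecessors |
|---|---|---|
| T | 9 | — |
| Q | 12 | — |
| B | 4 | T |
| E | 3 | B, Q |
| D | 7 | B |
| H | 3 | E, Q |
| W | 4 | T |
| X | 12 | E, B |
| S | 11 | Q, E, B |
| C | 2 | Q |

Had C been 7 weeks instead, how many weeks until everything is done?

Critical path before the change: T→B→E→X = 9+4+3+12 = 28 giving 28 weeks.
C is off the critical path — its longest chain is 14 weeks, giving 14 of slack.
The critical path is still T→B→E→X; finish is now 28 weeks.

28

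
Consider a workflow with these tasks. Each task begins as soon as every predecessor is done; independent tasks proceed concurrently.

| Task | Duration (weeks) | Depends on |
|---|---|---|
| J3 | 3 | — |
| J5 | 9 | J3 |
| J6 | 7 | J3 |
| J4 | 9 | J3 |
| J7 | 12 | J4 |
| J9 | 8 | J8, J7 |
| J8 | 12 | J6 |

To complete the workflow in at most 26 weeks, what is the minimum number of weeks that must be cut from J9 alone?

Current finish: 32 weeks; target: 26.
J9 is on every critical path, so each week cut from J9 cuts the finish by one (this holds down to a finish of 25).
Need 32 − 26 = 6 weeks off J9 → J9 becomes 2 weeks, finish becomes 26.

6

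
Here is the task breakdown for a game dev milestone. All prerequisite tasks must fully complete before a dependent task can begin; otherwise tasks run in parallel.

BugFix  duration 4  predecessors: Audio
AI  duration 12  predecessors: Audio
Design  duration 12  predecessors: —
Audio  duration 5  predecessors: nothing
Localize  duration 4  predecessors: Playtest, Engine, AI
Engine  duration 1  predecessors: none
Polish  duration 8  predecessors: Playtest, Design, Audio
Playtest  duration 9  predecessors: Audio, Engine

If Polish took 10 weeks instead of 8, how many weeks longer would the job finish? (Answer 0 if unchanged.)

2

As given, the longest chain is Audio→Playtest→Polish = 5+9+8 = 22, so the finish is 22 weeks.
Since Polish is critical, the +2 change carries straight to that chain (now 24 weeks).
No other chain overtakes it, so the finish is 24 weeks.
Change in finish: 24 − 22 = +2 weeks.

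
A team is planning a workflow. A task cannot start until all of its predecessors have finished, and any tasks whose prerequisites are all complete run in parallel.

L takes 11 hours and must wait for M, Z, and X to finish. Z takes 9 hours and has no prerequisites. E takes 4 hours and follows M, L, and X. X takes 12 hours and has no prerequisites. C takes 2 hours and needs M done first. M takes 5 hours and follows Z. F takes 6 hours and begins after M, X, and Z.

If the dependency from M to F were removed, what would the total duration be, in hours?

29

With the dependency in place, Z→M→L→E = 9+5+11+4 = 29 sets the finish at 29 hours.
Without M→F, F's earliest start moves from 14 to 12.
After: Z→M→L→E = 9+5+11+4 = 29 → 29 hours.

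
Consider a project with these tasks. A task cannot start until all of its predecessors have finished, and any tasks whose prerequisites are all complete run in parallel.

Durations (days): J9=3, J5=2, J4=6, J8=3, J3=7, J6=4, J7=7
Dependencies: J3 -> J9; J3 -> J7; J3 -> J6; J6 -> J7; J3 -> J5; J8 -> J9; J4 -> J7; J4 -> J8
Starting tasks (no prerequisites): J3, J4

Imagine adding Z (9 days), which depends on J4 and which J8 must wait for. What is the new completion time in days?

Originally the plan takes 18 days.
With Z inserted, J8 now waits for max(J4, Z).
New critical path: J4→Z→J8→J9 = 6+9+3+3 = 21 ⇒ 21 days.

21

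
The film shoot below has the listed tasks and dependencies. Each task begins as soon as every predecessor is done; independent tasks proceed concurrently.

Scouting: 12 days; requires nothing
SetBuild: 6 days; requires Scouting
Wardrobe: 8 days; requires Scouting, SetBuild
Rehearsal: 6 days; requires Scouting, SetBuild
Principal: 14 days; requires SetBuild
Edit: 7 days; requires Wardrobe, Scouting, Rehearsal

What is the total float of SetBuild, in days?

0

Critical path: Scouting→SetBuild→Wardrobe→Edit = 12+6+8+7 = 33, so the finish is 33 days.
The longest chain containing SetBuild totals 33 days.
Slack of SetBuild = 12 − 12 = 0 days.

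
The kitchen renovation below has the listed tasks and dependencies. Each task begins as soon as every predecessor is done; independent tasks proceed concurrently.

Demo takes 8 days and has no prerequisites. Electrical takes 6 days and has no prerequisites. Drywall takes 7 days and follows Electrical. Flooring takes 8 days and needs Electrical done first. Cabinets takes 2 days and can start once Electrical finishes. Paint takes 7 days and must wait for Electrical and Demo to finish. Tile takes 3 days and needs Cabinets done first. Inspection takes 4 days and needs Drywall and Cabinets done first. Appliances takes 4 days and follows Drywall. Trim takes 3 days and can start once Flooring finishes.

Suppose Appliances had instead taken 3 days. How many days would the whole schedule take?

17

Critical path before the change: Electrical→Drywall→Appliances = 6+7+4 = 17 giving 17 days.
Appliances lies on that path, so at 3 days the path becomes 16 days.
New critical path: Electrical→Drywall→Inspection = 6+7+4 = 17 ⇒ 17 days.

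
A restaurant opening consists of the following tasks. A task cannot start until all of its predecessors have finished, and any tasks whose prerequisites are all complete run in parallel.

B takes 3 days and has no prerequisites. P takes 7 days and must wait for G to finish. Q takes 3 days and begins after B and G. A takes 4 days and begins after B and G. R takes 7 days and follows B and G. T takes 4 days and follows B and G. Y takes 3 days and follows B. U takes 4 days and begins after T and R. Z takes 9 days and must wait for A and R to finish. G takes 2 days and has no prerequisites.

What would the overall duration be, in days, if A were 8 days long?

20

Baseline: B→R→Z = 3+7+9 = 19 → 19 days.
A has 3 days of float (longest path through it is 16).
The binding chain switches to B→A→Z = 3+8+9 = 20; finish 20 days.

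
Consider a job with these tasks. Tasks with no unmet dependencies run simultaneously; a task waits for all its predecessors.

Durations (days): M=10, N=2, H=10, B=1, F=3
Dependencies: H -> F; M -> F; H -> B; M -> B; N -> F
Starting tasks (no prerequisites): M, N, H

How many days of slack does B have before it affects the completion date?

The longest chain is M→F = 10+3 = 13; overall finish 13 days.
Longest path through B: 11 days (earliest finish 11, latest finish 13).
Float = 13 − 11 = 2.

2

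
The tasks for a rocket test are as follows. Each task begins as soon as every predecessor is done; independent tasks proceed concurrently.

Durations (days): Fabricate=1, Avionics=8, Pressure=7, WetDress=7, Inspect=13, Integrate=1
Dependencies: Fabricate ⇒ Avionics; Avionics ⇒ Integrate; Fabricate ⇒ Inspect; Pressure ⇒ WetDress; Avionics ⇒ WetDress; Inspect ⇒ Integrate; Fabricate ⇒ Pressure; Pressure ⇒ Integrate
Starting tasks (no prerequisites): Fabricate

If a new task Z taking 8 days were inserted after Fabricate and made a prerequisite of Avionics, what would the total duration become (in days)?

24

Originally the rocket test takes 16 days.
With Z inserted, Avionics now waits for max(Fabricate, Z).
New critical path: Fabricate→Z→Avionics→WetDress = 1+8+8+7 = 24 ⇒ 24 days.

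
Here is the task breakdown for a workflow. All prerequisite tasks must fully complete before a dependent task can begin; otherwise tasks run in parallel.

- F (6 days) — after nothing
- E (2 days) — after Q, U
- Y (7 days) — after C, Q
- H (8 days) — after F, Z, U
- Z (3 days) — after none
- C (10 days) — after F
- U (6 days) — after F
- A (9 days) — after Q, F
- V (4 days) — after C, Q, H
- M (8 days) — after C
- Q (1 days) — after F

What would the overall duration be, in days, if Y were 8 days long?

As given, the longest chain is F→C→M = 6+10+8 = 24, so the finish is 24 days.
The longest path through Y is only 23 days, so Y has float 1.
No other chain overtakes it, so the finish is 24 days.

24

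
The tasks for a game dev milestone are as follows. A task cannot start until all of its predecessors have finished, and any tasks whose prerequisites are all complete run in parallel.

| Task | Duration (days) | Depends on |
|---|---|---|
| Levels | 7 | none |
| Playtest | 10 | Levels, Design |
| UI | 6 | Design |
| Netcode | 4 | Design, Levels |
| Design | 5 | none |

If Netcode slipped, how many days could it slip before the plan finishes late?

6

Levels→Playtest = 7+10 = 17 sets the makespan at 17 days.
The longest chain containing Netcode totals 11 days.
Slack of Netcode = 13 − 7 = 6 days.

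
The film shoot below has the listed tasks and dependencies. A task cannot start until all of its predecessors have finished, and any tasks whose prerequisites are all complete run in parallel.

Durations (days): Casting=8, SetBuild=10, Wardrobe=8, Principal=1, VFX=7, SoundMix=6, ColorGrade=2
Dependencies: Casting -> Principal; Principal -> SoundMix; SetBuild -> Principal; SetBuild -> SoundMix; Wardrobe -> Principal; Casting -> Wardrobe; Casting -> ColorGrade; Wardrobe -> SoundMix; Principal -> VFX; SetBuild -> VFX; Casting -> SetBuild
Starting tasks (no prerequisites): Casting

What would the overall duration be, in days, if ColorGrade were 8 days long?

The binding path is Casting→SetBuild→Principal→VFX = 8+10+1+7 = 26; finish at 26 days.
The longest path through ColorGrade is only 10 days, so ColorGrade has float 16.
No other chain overtakes it, so the finish is 26 days.

26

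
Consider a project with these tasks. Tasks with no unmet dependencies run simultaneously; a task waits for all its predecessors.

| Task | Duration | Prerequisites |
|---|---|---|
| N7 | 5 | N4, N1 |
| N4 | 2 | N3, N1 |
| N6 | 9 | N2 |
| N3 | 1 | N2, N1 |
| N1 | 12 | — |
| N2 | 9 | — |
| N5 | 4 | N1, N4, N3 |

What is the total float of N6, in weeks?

The longest chain is N1→N3→N4→N7 = 12+1+2+5 = 20; overall finish 20 weeks.
Longest path through N6: 18 weeks (earliest finish 18, latest finish 20).
So N6 can slip 20 − 18 = 2 weeks.

2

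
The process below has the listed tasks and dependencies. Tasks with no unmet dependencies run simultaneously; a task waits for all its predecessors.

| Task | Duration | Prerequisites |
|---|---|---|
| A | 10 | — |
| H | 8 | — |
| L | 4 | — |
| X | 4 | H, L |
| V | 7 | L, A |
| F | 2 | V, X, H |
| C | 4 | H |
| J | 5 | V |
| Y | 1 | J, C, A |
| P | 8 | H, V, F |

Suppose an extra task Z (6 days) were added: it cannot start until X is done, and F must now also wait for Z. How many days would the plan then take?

Originally the plan takes 27 days.
With Z inserted, F now waits for max(V, X, H, Z).
New critical path: H→X→Z→F→P = 8+4+6+2+8 = 28 ⇒ 28 days.

28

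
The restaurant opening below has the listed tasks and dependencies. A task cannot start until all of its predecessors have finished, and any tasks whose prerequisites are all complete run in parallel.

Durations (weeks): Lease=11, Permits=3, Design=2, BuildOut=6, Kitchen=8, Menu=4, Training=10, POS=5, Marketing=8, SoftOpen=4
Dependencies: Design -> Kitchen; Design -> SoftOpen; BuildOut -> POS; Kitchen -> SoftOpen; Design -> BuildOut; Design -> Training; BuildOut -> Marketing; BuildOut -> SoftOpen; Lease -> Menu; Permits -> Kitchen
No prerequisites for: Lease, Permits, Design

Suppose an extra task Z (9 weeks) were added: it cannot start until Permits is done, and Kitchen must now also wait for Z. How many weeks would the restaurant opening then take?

Originally the restaurant opening takes 16 weeks.
With Z inserted, Kitchen now waits for max(Design, Permits, Z).
New critical path: Permits→Z→Kitchen→SoftOpen = 3+9+8+4 = 24 ⇒ 24 weeks.

24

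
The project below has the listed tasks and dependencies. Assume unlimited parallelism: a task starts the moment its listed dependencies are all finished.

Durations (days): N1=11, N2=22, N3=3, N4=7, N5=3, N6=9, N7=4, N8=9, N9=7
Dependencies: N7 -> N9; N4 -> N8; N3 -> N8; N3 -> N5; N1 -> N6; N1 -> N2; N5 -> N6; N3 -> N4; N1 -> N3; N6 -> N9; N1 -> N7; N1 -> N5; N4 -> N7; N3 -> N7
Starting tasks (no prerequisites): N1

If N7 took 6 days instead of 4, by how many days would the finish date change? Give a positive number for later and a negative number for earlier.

Baseline: N1→N2 = 11+22 = 33 → 33 days.
N7 is off the critical path — its longest chain is 32 days, giving 1 of slack.
New critical path: N1→N3→N4→N7→N9 = 11+3+7+6+7 = 34 ⇒ 34 days.
Change in finish: 34 − 33 = +1 days.

1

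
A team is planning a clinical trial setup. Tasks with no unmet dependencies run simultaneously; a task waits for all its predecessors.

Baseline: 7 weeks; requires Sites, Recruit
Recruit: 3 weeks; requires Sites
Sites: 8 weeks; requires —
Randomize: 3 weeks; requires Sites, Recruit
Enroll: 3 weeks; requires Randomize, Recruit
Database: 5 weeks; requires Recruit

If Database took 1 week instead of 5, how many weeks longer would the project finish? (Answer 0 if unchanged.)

As given, the longest chain is Sites→Recruit→Baseline = 8+3+7 = 18, so the finish is 18 weeks.
The longest path through Database is only 16 weeks, so Database has float 2.
That remains the longest chain; total 18 weeks.
Change in finish: 18 − 18 = +0 weeks.

0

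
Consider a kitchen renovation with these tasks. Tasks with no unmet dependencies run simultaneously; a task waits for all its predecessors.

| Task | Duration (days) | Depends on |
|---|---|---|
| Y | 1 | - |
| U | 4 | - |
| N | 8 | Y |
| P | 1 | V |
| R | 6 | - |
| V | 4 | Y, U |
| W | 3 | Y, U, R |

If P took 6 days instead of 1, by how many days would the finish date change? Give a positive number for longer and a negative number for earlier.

5

Critical path before the change: U→V→P = 4+4+1 = 9 giving 9 days.
Since P is critical, the +5 change carries straight to that chain (now 14 days).
The critical path is still U→V→P; finish is now 14 days.
Change in finish: 14 − 9 = +5 days.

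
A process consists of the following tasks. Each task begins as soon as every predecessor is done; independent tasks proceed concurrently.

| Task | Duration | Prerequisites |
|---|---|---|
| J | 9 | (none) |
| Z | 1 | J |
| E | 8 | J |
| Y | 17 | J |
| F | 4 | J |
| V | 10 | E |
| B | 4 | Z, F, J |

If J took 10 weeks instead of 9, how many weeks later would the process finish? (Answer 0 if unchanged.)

Baseline: J→E→V = 9+8+10 = 27 → 27 weeks.
J lies on that path, so at 10 weeks the path becomes 28 weeks.
No other chain overtakes it, so the finish is 28 weeks.
Change in finish: 28 − 27 = +1 weeks.

1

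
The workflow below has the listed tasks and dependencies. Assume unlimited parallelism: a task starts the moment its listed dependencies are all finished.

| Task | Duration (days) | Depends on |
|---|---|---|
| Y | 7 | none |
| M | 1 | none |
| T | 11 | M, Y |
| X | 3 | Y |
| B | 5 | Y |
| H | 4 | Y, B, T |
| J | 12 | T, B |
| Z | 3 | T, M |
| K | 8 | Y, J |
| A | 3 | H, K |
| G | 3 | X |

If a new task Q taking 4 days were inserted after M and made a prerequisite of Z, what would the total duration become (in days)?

Originally the job takes 41 days.
With Q inserted, Z now waits for max(T, M, Q).
New critical path: Y→T→J→K→A = 7+11+12+8+3 = 41 ⇒ 41 days.

41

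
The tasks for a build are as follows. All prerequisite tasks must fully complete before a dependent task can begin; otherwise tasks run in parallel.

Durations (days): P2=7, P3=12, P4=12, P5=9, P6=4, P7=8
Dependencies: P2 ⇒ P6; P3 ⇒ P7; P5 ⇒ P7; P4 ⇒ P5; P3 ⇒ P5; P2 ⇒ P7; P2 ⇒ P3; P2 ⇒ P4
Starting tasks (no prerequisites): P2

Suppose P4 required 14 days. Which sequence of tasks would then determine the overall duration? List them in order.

P2, P4, P5, P7

As given, the longest chain is P2→P4→P5→P7 = 7+12+9+8 = 36, so the finish is 36 days.
Since P4 is critical, the +2 change carries straight to that chain (now 38 days).
No other chain overtakes it, so the finish is 38 days.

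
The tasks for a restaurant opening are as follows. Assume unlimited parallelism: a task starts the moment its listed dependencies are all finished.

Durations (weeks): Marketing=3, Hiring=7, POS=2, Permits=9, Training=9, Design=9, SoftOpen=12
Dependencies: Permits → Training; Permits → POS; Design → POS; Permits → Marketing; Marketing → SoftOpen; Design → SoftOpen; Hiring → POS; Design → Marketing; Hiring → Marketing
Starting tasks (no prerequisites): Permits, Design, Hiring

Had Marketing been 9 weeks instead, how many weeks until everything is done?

Actual critical path: Permits→Marketing→SoftOpen = 9+3+12 = 24 ⇒ 24 weeks.
Marketing lies on that path, so at 9 weeks the path becomes 30 weeks.
No other chain overtakes it, so the finish is 30 weeks.

30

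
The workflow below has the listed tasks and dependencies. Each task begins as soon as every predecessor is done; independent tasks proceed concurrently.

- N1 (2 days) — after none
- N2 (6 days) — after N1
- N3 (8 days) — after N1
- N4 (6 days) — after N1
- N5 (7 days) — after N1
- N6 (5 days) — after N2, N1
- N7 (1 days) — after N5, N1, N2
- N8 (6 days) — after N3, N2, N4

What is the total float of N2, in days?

2

The longest chain is N1→N3→N8 = 2+8+6 = 16; overall finish 16 days.
The longest chain containing N2 totals 14 days.
Slack of N2 = 4 − 2 = 2 days.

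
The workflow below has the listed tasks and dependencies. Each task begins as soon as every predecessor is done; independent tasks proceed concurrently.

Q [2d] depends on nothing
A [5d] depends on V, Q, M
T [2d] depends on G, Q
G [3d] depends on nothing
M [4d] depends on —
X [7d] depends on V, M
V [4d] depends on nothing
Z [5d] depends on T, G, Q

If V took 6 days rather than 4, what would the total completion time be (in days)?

13

Actual critical path: V→X = 4+7 = 11 ⇒ 11 days.
V is on the critical path; changing it to 6 makes that path 13 days.
No other chain overtakes it, so the finish is 13 days.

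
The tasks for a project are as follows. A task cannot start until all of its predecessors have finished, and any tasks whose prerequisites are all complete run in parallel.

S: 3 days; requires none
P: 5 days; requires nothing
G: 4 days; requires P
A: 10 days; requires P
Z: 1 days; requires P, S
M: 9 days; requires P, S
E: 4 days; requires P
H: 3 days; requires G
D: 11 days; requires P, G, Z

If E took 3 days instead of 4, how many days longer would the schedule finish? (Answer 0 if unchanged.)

0

Baseline: P→G→D = 5+4+11 = 20 → 20 days.
E has 11 days of float (longest path through it is 9).
No other chain overtakes it, so the finish is 20 days.
Change in finish: 20 − 20 = +0 days.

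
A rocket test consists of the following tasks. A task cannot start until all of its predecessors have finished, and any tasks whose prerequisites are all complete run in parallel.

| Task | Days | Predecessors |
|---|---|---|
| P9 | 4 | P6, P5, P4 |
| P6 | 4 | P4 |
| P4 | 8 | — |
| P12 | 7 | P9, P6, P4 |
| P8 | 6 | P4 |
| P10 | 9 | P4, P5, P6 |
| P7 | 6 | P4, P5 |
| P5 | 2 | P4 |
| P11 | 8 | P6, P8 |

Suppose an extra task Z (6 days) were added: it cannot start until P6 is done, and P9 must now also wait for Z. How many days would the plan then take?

Originally the plan takes 23 days.
With Z inserted, P9 now waits for max(P6, P5, P4, Z).
New critical path: P4→P6→Z→P9→P12 = 8+4+6+4+7 = 29 ⇒ 29 days.

29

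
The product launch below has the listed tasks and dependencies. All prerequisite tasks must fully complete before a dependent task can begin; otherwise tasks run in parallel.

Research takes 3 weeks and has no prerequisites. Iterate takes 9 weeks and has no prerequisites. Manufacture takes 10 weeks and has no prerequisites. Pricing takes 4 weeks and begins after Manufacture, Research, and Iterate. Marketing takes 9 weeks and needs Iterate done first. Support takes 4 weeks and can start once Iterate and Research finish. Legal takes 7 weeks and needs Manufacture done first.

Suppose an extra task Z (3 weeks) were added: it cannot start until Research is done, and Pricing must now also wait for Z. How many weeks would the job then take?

Originally the job takes 18 weeks.
With Z inserted, Pricing now waits for max(Manufacture, Research, Iterate, Z).
New critical path: Iterate→Marketing = 9+9 = 18 ⇒ 18 weeks.

18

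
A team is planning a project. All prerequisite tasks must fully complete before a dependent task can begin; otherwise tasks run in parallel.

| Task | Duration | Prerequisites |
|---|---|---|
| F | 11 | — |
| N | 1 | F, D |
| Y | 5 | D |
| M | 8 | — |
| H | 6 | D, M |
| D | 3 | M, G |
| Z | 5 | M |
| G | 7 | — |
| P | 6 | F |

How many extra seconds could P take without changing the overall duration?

0

The longest chain is F→P = 11+6 = 17; overall finish 17 seconds.
P finishes as early as 17 and must finish by 17.
So P can slip 17 − 17 = 0 seconds.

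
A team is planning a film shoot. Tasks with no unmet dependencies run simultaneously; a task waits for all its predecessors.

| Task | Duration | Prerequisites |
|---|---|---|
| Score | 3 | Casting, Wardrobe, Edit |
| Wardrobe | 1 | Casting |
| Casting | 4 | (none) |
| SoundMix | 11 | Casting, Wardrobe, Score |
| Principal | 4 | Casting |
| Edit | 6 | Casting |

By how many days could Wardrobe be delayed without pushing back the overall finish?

5

Casting→Edit→Score→SoundMix = 4+6+3+11 = 24 sets the makespan at 24 days.
Longest path through Wardrobe: 19 days (earliest finish 5, latest finish 10).
So Wardrobe can slip 10 − 5 = 5 days.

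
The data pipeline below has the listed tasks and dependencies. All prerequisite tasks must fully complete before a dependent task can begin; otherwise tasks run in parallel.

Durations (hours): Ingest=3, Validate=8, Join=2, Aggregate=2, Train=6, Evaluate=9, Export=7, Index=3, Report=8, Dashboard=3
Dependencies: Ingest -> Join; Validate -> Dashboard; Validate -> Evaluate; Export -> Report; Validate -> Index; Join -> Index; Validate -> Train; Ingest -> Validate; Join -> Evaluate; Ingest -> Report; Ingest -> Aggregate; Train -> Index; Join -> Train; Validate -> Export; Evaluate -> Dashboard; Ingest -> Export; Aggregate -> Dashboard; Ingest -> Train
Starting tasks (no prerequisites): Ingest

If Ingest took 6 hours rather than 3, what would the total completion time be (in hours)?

29

Baseline: Ingest→Validate→Export→Report = 3+8+7+8 = 26 → 26 hours.
Ingest is on the critical path; changing it to 6 makes that path 29 hours.
No other chain overtakes it, so the finish is 29 hours.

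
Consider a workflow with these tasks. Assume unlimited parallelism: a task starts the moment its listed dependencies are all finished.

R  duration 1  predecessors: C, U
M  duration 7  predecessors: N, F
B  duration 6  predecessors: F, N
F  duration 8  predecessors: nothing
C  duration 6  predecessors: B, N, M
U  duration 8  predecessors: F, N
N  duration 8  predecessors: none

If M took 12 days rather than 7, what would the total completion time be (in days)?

27

Baseline: F→M→C→R = 8+7+6+1 = 22 → 22 days.
M is on the critical path; changing it to 12 makes that path 27 days.
No other chain overtakes it, so the finish is 27 days.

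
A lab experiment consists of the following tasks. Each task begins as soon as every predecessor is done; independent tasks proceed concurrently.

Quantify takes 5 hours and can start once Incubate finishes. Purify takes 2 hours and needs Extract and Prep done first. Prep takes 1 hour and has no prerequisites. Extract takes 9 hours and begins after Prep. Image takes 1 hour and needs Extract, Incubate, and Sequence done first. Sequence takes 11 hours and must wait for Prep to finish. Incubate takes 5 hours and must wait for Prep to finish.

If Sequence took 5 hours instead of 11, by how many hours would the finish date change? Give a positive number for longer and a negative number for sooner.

-1

Actual critical path: Prep→Sequence→Image = 1+11+1 = 13 ⇒ 13 hours.
Sequence is on the critical path; changing it to 5 makes that path 7 hours.
New critical path: Prep→Extract→Purify = 1+9+2 = 12 ⇒ 12 hours.
Change in finish: 12 − 13 = -1 hours.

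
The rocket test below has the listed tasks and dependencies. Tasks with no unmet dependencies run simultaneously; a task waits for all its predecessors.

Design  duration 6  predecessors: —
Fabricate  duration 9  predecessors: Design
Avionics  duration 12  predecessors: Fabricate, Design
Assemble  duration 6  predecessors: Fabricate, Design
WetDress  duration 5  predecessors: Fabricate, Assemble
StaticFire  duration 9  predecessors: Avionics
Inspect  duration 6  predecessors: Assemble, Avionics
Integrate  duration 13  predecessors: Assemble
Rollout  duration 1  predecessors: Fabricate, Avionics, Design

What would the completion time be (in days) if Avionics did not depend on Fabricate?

With the dependency in place, Design→Fabricate→Avionics→StaticFire = 6+9+12+9 = 36 sets the finish at 36 days.
Without Fabricate→Avionics, Avionics's earliest start moves from 15 to 6.
After: Design→Fabricate→Assemble→Integrate = 6+9+6+13 = 34 → 34 days.

34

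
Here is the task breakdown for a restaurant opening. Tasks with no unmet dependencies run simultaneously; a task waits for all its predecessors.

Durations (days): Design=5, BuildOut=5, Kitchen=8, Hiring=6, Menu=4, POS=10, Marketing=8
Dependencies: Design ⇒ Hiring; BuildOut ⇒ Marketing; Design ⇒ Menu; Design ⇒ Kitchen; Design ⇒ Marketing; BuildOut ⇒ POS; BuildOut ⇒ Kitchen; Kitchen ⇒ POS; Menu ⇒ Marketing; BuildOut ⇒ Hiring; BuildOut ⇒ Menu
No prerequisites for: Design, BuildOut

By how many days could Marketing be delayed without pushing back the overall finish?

6

Design→Kitchen→POS = 5+8+10 = 23 sets the makespan at 23 days.
Longest path through Marketing: 17 days (earliest finish 17, latest finish 23).
So Marketing can slip 23 − 17 = 6 days.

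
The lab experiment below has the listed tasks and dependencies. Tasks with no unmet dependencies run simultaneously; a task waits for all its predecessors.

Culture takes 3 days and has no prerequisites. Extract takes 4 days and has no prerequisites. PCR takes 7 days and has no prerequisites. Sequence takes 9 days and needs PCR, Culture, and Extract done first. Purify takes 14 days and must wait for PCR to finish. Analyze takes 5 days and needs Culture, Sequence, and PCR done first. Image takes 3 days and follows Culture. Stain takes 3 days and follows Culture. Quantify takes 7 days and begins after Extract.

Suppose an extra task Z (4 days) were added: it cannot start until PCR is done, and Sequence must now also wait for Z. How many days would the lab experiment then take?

25

Originally the lab experiment takes 21 days.
With Z inserted, Sequence now waits for max(PCR, Culture, Extract, Z).
New critical path: PCR→Z→Sequence→Analyze = 7+4+9+5 = 25 ⇒ 25 days.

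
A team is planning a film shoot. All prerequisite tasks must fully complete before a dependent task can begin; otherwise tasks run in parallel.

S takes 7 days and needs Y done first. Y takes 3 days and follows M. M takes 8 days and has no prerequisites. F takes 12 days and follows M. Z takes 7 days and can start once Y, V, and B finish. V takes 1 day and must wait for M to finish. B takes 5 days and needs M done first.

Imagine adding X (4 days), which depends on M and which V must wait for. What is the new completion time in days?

20

Originally the film shoot takes 20 days.
With X inserted, V now waits for max(M, X).
New critical path: M→X→V→Z = 8+4+1+7 = 20 ⇒ 20 days.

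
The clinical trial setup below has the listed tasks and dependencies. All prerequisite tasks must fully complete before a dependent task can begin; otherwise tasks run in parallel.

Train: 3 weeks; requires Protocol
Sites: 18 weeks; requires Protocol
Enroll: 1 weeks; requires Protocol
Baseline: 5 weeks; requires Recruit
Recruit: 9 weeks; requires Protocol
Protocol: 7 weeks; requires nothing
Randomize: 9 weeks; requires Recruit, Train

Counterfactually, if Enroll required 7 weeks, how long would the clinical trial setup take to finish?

Actual critical path: Protocol→Sites = 7+18 = 25 ⇒ 25 weeks.
Enroll has 17 weeks of float (longest path through it is 8).
The critical path is still Protocol→Sites; finish is now 25 weeks.

25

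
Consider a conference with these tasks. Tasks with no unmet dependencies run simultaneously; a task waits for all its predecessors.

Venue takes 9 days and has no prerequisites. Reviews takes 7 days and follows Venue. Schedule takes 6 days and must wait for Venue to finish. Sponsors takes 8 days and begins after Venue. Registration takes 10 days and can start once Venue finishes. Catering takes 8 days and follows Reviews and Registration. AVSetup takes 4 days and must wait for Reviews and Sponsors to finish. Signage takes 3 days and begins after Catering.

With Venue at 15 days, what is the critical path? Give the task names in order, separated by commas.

Actual critical path: Venue→Registration→Catering→Signage = 9+10+8+3 = 30 ⇒ 30 days.
Venue is on the critical path; changing it to 15 makes that path 36 days.
No other chain overtakes it, so the finish is 36 days.

Venue, Registration, Catering, Signage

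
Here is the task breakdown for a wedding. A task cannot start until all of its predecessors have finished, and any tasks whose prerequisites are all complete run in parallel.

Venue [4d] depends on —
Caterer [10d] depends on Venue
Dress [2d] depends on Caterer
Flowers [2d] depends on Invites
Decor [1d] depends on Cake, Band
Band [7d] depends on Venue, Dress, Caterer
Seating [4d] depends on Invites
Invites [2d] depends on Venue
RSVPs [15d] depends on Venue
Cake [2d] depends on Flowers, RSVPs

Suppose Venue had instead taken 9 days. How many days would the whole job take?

Actual critical path: Venue→Caterer→Dress→Band→Decor = 4+10+2+7+1 = 24 ⇒ 24 days.
Venue is on the critical path; changing it to 9 makes that path 29 days.
No other chain overtakes it, so the finish is 29 days.

29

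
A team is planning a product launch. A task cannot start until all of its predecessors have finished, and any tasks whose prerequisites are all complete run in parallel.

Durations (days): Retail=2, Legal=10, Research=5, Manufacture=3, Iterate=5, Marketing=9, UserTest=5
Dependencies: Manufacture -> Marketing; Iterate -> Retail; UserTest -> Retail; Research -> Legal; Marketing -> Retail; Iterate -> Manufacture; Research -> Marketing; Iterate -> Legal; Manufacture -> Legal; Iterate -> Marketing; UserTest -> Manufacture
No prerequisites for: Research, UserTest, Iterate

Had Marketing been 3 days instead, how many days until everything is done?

Baseline: UserTest→Manufacture→Marketing→Retail = 5+3+9+2 = 19 → 19 days.
Since Marketing is critical, the -6 change carries straight to that chain (now 13 days).
Now UserTest→Manufacture→Legal = 5+3+10 = 18 is longest, so the finish becomes 18 days.

18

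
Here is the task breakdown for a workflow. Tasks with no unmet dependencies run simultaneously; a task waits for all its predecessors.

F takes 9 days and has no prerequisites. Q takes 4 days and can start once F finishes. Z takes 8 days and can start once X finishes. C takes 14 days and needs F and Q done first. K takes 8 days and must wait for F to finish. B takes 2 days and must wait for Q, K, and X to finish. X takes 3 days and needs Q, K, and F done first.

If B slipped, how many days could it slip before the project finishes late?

The longest chain is F→K→X→Z = 9+8+3+8 = 28; overall finish 28 days.
Longest path through B: 22 days (earliest finish 22, latest finish 28).
So B can slip 28 − 22 = 6 days.

6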